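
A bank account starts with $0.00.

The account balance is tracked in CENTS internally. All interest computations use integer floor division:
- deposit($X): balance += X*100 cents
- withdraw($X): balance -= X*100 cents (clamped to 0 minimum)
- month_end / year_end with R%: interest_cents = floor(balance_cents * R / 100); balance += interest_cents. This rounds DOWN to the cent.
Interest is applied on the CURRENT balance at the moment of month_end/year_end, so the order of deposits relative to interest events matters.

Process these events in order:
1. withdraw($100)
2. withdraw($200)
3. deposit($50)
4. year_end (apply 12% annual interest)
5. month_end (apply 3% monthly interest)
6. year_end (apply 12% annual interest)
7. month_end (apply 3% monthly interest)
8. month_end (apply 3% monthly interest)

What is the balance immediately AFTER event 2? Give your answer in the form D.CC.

After 1 (withdraw($100)): balance=$0.00 total_interest=$0.00
After 2 (withdraw($200)): balance=$0.00 total_interest=$0.00

Answer: 0.00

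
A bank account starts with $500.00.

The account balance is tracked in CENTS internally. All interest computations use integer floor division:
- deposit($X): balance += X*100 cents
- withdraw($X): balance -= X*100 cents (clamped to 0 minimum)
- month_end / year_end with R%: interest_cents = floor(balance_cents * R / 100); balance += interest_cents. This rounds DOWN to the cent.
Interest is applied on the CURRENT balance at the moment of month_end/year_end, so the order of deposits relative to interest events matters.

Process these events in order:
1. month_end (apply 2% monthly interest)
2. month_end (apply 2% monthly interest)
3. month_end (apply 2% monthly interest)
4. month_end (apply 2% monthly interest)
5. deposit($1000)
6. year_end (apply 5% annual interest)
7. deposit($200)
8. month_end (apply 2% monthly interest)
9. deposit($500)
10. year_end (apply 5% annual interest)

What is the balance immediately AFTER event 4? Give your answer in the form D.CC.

After 1 (month_end (apply 2% monthly interest)): balance=$510.00 total_interest=$10.00
After 2 (month_end (apply 2% monthly interest)): balance=$520.20 total_interest=$20.20
After 3 (month_end (apply 2% monthly interest)): balance=$530.60 total_interest=$30.60
After 4 (month_end (apply 2% monthly interest)): balance=$541.21 total_interest=$41.21

Answer: 541.21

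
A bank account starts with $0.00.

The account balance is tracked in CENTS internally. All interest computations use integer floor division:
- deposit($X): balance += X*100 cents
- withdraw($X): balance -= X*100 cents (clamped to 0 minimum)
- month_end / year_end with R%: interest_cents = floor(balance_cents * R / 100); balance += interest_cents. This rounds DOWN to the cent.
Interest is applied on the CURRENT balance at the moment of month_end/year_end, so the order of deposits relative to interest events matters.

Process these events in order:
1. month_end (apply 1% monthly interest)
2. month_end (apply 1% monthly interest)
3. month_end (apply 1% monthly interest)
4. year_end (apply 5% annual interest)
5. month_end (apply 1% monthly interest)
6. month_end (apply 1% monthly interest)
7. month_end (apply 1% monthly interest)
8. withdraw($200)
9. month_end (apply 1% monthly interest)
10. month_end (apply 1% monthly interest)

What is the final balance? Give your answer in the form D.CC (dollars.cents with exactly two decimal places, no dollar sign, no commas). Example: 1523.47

Answer: 0.00

Derivation:
After 1 (month_end (apply 1% monthly interest)): balance=$0.00 total_interest=$0.00
After 2 (month_end (apply 1% monthly interest)): balance=$0.00 total_interest=$0.00
After 3 (month_end (apply 1% monthly interest)): balance=$0.00 total_interest=$0.00
After 4 (year_end (apply 5% annual interest)): balance=$0.00 total_interest=$0.00
After 5 (month_end (apply 1% monthly interest)): balance=$0.00 total_interest=$0.00
After 6 (month_end (apply 1% monthly interest)): balance=$0.00 total_interest=$0.00
After 7 (month_end (apply 1% monthly interest)): balance=$0.00 total_interest=$0.00
After 8 (withdraw($200)): balance=$0.00 total_interest=$0.00
After 9 (month_end (apply 1% monthly interest)): balance=$0.00 total_interest=$0.00
After 10 (month_end (apply 1% monthly interest)): balance=$0.00 total_interest=$0.00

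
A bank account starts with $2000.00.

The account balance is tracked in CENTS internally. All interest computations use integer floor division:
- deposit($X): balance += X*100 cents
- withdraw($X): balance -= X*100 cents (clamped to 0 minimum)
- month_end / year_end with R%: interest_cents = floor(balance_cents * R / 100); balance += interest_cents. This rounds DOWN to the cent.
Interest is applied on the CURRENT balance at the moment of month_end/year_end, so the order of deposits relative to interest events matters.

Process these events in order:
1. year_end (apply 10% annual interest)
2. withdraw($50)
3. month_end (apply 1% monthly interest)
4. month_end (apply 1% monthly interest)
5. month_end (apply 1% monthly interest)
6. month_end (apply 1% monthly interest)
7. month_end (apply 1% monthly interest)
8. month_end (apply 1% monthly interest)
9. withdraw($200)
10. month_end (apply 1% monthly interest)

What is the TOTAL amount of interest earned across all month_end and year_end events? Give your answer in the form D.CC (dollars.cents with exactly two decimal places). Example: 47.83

After 1 (year_end (apply 10% annual interest)): balance=$2200.00 total_interest=$200.00
After 2 (withdraw($50)): balance=$2150.00 total_interest=$200.00
After 3 (month_end (apply 1% monthly interest)): balance=$2171.50 total_interest=$221.50
After 4 (month_end (apply 1% monthly interest)): balance=$2193.21 total_interest=$243.21
After 5 (month_end (apply 1% monthly interest)): balance=$2215.14 total_interest=$265.14
After 6 (month_end (apply 1% monthly interest)): balance=$2237.29 total_interest=$287.29
After 7 (month_end (apply 1% monthly interest)): balance=$2259.66 total_interest=$309.66
After 8 (month_end (apply 1% monthly interest)): balance=$2282.25 total_interest=$332.25
After 9 (withdraw($200)): balance=$2082.25 total_interest=$332.25
After 10 (month_end (apply 1% monthly interest)): balance=$2103.07 total_interest=$353.07

Answer: 353.07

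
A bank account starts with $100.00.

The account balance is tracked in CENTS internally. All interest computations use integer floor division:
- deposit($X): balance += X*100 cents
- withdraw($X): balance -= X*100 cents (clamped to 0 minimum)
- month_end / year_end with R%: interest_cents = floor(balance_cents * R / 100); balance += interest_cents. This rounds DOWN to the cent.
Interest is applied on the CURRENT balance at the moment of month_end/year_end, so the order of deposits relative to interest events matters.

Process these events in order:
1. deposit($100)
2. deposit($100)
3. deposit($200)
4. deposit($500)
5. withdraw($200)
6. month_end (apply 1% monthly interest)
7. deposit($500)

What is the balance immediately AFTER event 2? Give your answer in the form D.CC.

After 1 (deposit($100)): balance=$200.00 total_interest=$0.00
After 2 (deposit($100)): balance=$300.00 total_interest=$0.00

Answer: 300.00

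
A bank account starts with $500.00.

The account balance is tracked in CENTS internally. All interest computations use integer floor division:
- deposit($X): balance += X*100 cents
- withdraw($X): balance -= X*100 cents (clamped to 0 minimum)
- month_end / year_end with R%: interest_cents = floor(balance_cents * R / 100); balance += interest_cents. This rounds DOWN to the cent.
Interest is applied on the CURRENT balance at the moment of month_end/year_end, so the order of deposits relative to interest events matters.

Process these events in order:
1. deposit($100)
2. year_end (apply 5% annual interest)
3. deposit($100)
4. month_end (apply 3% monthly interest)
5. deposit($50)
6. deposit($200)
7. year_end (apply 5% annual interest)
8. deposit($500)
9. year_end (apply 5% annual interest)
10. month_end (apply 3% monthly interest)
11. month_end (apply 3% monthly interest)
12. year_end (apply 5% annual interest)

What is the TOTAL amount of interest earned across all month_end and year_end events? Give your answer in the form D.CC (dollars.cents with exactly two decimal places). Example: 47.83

After 1 (deposit($100)): balance=$600.00 total_interest=$0.00
After 2 (year_end (apply 5% annual interest)): balance=$630.00 total_interest=$30.00
After 3 (deposit($100)): balance=$730.00 total_interest=$30.00
After 4 (month_end (apply 3% monthly interest)): balance=$751.90 total_interest=$51.90
After 5 (deposit($50)): balance=$801.90 total_interest=$51.90
After 6 (deposit($200)): balance=$1001.90 total_interest=$51.90
After 7 (year_end (apply 5% annual interest)): balance=$1051.99 total_interest=$101.99
After 8 (deposit($500)): balance=$1551.99 total_interest=$101.99
After 9 (year_end (apply 5% annual interest)): balance=$1629.58 total_interest=$179.58
After 10 (month_end (apply 3% monthly interest)): balance=$1678.46 total_interest=$228.46
After 11 (month_end (apply 3% monthly interest)): balance=$1728.81 total_interest=$278.81
After 12 (year_end (apply 5% annual interest)): balance=$1815.25 total_interest=$365.25

Answer: 365.25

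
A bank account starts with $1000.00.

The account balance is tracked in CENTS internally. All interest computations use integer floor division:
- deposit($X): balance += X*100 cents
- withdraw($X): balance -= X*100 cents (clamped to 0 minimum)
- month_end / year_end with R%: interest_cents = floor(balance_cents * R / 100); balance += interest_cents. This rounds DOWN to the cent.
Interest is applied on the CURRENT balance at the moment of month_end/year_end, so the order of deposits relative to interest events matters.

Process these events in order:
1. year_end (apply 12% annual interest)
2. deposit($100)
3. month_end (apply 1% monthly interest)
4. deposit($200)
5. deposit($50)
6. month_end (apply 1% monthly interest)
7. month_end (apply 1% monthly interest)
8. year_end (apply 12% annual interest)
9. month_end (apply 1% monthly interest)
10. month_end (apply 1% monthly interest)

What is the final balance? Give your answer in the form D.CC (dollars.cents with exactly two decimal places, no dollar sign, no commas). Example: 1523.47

After 1 (year_end (apply 12% annual interest)): balance=$1120.00 total_interest=$120.00
After 2 (deposit($100)): balance=$1220.00 total_interest=$120.00
After 3 (month_end (apply 1% monthly interest)): balance=$1232.20 total_interest=$132.20
After 4 (deposit($200)): balance=$1432.20 total_interest=$132.20
After 5 (deposit($50)): balance=$1482.20 total_interest=$132.20
After 6 (month_end (apply 1% monthly interest)): balance=$1497.02 total_interest=$147.02
After 7 (month_end (apply 1% monthly interest)): balance=$1511.99 total_interest=$161.99
After 8 (year_end (apply 12% annual interest)): balance=$1693.42 total_interest=$343.42
After 9 (month_end (apply 1% monthly interest)): balance=$1710.35 total_interest=$360.35
After 10 (month_end (apply 1% monthly interest)): balance=$1727.45 total_interest=$377.45

Answer: 1727.45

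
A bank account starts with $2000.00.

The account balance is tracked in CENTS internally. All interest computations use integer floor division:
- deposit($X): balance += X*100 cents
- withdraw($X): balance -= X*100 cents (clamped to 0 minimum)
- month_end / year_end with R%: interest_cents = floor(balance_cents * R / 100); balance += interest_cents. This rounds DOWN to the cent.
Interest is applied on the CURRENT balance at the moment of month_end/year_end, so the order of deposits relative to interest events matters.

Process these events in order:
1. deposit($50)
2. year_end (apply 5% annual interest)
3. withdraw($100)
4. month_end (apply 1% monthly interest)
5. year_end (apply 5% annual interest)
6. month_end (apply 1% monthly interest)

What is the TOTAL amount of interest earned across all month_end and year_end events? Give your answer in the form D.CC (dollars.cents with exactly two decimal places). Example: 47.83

After 1 (deposit($50)): balance=$2050.00 total_interest=$0.00
After 2 (year_end (apply 5% annual interest)): balance=$2152.50 total_interest=$102.50
After 3 (withdraw($100)): balance=$2052.50 total_interest=$102.50
After 4 (month_end (apply 1% monthly interest)): balance=$2073.02 total_interest=$123.02
After 5 (year_end (apply 5% annual interest)): balance=$2176.67 total_interest=$226.67
After 6 (month_end (apply 1% monthly interest)): balance=$2198.43 total_interest=$248.43

Answer: 248.43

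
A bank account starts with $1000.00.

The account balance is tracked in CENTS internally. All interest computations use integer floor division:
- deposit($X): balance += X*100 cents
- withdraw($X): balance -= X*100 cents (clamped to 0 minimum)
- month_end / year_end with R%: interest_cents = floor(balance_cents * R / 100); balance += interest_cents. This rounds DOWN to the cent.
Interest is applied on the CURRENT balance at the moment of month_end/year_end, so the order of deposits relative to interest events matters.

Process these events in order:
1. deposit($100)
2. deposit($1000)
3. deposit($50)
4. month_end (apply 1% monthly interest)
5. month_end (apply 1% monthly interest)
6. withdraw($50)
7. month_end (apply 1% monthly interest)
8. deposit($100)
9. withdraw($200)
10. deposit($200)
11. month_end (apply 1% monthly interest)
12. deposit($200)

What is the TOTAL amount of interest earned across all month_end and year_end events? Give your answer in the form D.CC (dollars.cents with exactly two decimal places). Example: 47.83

After 1 (deposit($100)): balance=$1100.00 total_interest=$0.00
After 2 (deposit($1000)): balance=$2100.00 total_interest=$0.00
After 3 (deposit($50)): balance=$2150.00 total_interest=$0.00
After 4 (month_end (apply 1% monthly interest)): balance=$2171.50 total_interest=$21.50
After 5 (month_end (apply 1% monthly interest)): balance=$2193.21 total_interest=$43.21
After 6 (withdraw($50)): balance=$2143.21 total_interest=$43.21
After 7 (month_end (apply 1% monthly interest)): balance=$2164.64 total_interest=$64.64
After 8 (deposit($100)): balance=$2264.64 total_interest=$64.64
After 9 (withdraw($200)): balance=$2064.64 total_interest=$64.64
After 10 (deposit($200)): balance=$2264.64 total_interest=$64.64
After 11 (month_end (apply 1% monthly interest)): balance=$2287.28 total_interest=$87.28
After 12 (deposit($200)): balance=$2487.28 total_interest=$87.28

Answer: 87.28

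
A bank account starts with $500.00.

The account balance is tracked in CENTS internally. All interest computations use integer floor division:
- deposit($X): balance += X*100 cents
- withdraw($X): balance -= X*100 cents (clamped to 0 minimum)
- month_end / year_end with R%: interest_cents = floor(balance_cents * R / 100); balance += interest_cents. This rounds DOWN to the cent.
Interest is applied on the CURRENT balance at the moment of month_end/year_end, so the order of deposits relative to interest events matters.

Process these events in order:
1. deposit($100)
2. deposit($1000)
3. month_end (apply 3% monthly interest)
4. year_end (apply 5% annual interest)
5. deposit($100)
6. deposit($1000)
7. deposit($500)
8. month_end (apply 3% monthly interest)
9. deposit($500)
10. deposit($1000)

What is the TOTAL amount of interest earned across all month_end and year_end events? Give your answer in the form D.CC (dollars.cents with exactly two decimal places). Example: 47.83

After 1 (deposit($100)): balance=$600.00 total_interest=$0.00
After 2 (deposit($1000)): balance=$1600.00 total_interest=$0.00
After 3 (month_end (apply 3% monthly interest)): balance=$1648.00 total_interest=$48.00
After 4 (year_end (apply 5% annual interest)): balance=$1730.40 total_interest=$130.40
After 5 (deposit($100)): balance=$1830.40 total_interest=$130.40
After 6 (deposit($1000)): balance=$2830.40 total_interest=$130.40
After 7 (deposit($500)): balance=$3330.40 total_interest=$130.40
After 8 (month_end (apply 3% monthly interest)): balance=$3430.31 total_interest=$230.31
After 9 (deposit($500)): balance=$3930.31 total_interest=$230.31
After 10 (deposit($1000)): balance=$4930.31 total_interest=$230.31

Answer: 230.31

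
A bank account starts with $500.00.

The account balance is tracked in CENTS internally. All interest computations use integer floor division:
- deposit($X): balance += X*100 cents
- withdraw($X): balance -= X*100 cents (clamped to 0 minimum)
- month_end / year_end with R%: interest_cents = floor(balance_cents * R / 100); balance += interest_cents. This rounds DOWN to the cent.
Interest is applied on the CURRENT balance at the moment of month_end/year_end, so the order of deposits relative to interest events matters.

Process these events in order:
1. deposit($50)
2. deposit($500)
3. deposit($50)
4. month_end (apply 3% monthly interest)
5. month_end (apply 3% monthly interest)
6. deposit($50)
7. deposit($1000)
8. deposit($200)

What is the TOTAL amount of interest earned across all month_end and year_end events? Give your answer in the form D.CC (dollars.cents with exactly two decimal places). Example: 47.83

After 1 (deposit($50)): balance=$550.00 total_interest=$0.00
After 2 (deposit($500)): balance=$1050.00 total_interest=$0.00
After 3 (deposit($50)): balance=$1100.00 total_interest=$0.00
After 4 (month_end (apply 3% monthly interest)): balance=$1133.00 total_interest=$33.00
After 5 (month_end (apply 3% monthly interest)): balance=$1166.99 total_interest=$66.99
After 6 (deposit($50)): balance=$1216.99 total_interest=$66.99
After 7 (deposit($1000)): balance=$2216.99 total_interest=$66.99
After 8 (deposit($200)): balance=$2416.99 total_interest=$66.99

Answer: 66.99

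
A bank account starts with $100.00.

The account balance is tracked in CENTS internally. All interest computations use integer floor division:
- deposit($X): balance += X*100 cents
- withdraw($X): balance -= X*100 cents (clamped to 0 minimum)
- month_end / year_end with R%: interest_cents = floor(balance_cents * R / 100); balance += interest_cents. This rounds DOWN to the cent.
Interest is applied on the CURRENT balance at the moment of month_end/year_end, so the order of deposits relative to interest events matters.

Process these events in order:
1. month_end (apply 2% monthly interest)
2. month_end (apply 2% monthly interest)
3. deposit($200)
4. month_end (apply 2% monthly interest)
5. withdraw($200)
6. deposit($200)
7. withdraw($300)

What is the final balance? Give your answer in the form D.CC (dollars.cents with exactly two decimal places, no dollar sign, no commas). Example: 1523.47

After 1 (month_end (apply 2% monthly interest)): balance=$102.00 total_interest=$2.00
After 2 (month_end (apply 2% monthly interest)): balance=$104.04 total_interest=$4.04
After 3 (deposit($200)): balance=$304.04 total_interest=$4.04
After 4 (month_end (apply 2% monthly interest)): balance=$310.12 total_interest=$10.12
After 5 (withdraw($200)): balance=$110.12 total_interest=$10.12
After 6 (deposit($200)): balance=$310.12 total_interest=$10.12
After 7 (withdraw($300)): balance=$10.12 total_interest=$10.12

Answer: 10.12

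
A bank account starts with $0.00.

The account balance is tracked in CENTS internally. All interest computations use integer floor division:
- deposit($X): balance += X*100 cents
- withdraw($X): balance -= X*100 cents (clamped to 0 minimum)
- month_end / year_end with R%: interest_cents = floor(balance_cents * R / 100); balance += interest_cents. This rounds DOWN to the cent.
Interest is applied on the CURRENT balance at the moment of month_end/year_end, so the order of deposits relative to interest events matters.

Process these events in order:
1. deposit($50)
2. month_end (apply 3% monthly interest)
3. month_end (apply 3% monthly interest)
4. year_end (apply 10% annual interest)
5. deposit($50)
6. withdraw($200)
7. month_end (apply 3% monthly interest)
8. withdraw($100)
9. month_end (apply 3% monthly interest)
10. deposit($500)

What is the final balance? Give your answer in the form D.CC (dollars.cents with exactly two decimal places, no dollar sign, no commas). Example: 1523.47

Answer: 500.00

Derivation:
After 1 (deposit($50)): balance=$50.00 total_interest=$0.00
After 2 (month_end (apply 3% monthly interest)): balance=$51.50 total_interest=$1.50
After 3 (month_end (apply 3% monthly interest)): balance=$53.04 total_interest=$3.04
After 4 (year_end (apply 10% annual interest)): balance=$58.34 total_interest=$8.34
After 5 (deposit($50)): balance=$108.34 total_interest=$8.34
After 6 (withdraw($200)): balance=$0.00 total_interest=$8.34
After 7 (month_end (apply 3% monthly interest)): balance=$0.00 total_interest=$8.34
After 8 (withdraw($100)): balance=$0.00 total_interest=$8.34
After 9 (month_end (apply 3% monthly interest)): balance=$0.00 total_interest=$8.34
After 10 (deposit($500)): balance=$500.00 total_interest=$8.34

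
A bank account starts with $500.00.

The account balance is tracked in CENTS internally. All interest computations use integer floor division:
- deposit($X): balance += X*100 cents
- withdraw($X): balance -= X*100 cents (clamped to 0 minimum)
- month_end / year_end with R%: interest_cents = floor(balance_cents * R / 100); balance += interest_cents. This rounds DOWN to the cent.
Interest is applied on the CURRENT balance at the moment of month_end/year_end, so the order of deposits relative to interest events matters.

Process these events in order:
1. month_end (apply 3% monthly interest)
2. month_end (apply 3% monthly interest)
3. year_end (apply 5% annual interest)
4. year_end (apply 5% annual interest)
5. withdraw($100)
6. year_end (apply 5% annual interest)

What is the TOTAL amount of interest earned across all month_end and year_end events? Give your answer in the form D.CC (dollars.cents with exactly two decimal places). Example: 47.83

Answer: 109.05

Derivation:
After 1 (month_end (apply 3% monthly interest)): balance=$515.00 total_interest=$15.00
After 2 (month_end (apply 3% monthly interest)): balance=$530.45 total_interest=$30.45
After 3 (year_end (apply 5% annual interest)): balance=$556.97 total_interest=$56.97
After 4 (year_end (apply 5% annual interest)): balance=$584.81 total_interest=$84.81
After 5 (withdraw($100)): balance=$484.81 total_interest=$84.81
After 6 (year_end (apply 5% annual interest)): balance=$509.05 total_interest=$109.05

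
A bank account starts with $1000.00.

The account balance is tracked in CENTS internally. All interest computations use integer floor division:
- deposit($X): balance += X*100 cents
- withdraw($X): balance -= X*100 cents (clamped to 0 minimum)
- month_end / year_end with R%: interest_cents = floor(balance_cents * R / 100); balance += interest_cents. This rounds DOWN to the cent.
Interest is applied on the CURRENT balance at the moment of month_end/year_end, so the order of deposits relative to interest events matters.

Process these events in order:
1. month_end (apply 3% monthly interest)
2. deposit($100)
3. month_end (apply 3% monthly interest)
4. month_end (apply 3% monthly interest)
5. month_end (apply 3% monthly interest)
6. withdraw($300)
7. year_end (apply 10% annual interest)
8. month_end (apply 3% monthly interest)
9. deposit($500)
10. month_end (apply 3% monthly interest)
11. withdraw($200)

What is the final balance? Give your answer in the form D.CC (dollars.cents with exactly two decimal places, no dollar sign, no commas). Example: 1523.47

After 1 (month_end (apply 3% monthly interest)): balance=$1030.00 total_interest=$30.00
After 2 (deposit($100)): balance=$1130.00 total_interest=$30.00
After 3 (month_end (apply 3% monthly interest)): balance=$1163.90 total_interest=$63.90
After 4 (month_end (apply 3% monthly interest)): balance=$1198.81 total_interest=$98.81
After 5 (month_end (apply 3% monthly interest)): balance=$1234.77 total_interest=$134.77
After 6 (withdraw($300)): balance=$934.77 total_interest=$134.77
After 7 (year_end (apply 10% annual interest)): balance=$1028.24 total_interest=$228.24
After 8 (month_end (apply 3% monthly interest)): balance=$1059.08 total_interest=$259.08
After 9 (deposit($500)): balance=$1559.08 total_interest=$259.08
After 10 (month_end (apply 3% monthly interest)): balance=$1605.85 total_interest=$305.85
After 11 (withdraw($200)): balance=$1405.85 total_interest=$305.85

Answer: 1405.85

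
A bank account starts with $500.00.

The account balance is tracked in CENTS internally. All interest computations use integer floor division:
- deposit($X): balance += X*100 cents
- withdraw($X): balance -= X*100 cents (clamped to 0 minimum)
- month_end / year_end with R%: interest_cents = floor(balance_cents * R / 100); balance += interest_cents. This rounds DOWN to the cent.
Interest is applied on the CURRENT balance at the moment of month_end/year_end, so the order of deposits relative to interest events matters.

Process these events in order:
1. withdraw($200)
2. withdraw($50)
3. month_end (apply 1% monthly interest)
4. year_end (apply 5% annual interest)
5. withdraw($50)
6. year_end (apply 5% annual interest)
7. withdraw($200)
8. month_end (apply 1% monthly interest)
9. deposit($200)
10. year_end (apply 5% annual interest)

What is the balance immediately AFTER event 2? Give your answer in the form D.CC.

Answer: 250.00

Derivation:
After 1 (withdraw($200)): balance=$300.00 total_interest=$0.00
After 2 (withdraw($50)): balance=$250.00 total_interest=$0.00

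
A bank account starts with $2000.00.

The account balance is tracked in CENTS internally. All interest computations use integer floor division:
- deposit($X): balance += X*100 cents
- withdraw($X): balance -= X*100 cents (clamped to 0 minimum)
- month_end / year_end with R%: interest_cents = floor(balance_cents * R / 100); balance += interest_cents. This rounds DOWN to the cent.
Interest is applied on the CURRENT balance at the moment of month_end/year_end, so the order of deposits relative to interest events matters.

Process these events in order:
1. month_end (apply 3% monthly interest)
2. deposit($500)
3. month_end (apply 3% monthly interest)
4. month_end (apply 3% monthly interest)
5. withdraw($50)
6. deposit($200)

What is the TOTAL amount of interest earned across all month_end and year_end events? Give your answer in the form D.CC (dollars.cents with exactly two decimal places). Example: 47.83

Answer: 215.90

Derivation:
After 1 (month_end (apply 3% monthly interest)): balance=$2060.00 total_interest=$60.00
After 2 (deposit($500)): balance=$2560.00 total_interest=$60.00
After 3 (month_end (apply 3% monthly interest)): balance=$2636.80 total_interest=$136.80
After 4 (month_end (apply 3% monthly interest)): balance=$2715.90 total_interest=$215.90
After 5 (withdraw($50)): balance=$2665.90 total_interest=$215.90
After 6 (deposit($200)): balance=$2865.90 total_interest=$215.90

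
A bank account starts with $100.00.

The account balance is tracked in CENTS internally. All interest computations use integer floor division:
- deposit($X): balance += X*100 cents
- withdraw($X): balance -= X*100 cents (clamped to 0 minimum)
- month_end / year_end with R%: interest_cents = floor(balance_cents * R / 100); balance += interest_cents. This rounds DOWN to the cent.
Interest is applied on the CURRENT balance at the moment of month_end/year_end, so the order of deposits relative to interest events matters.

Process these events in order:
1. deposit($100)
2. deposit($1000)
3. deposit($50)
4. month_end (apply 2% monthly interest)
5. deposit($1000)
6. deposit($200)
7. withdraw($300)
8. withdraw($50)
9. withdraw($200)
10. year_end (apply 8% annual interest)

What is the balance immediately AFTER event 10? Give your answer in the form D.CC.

After 1 (deposit($100)): balance=$200.00 total_interest=$0.00
After 2 (deposit($1000)): balance=$1200.00 total_interest=$0.00
After 3 (deposit($50)): balance=$1250.00 total_interest=$0.00
After 4 (month_end (apply 2% monthly interest)): balance=$1275.00 total_interest=$25.00
After 5 (deposit($1000)): balance=$2275.00 total_interest=$25.00
After 6 (deposit($200)): balance=$2475.00 total_interest=$25.00
After 7 (withdraw($300)): balance=$2175.00 total_interest=$25.00
After 8 (withdraw($50)): balance=$2125.00 total_interest=$25.00
After 9 (withdraw($200)): balance=$1925.00 total_interest=$25.00
After 10 (year_end (apply 8% annual interest)): balance=$2079.00 total_interest=$179.00

Answer: 2079.00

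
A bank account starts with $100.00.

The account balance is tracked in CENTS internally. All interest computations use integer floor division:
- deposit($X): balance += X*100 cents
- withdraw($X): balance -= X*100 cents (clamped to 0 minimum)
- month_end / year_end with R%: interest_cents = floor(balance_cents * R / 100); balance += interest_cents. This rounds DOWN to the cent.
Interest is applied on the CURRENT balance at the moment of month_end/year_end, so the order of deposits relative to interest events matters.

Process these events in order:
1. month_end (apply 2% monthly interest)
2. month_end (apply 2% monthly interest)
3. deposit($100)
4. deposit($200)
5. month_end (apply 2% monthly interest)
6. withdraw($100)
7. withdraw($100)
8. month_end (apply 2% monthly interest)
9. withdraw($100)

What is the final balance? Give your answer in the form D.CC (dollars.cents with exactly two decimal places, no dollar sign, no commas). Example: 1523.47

Answer: 116.36

Derivation:
After 1 (month_end (apply 2% monthly interest)): balance=$102.00 total_interest=$2.00
After 2 (month_end (apply 2% monthly interest)): balance=$104.04 total_interest=$4.04
After 3 (deposit($100)): balance=$204.04 total_interest=$4.04
After 4 (deposit($200)): balance=$404.04 total_interest=$4.04
After 5 (month_end (apply 2% monthly interest)): balance=$412.12 total_interest=$12.12
After 6 (withdraw($100)): balance=$312.12 total_interest=$12.12
After 7 (withdraw($100)): balance=$212.12 total_interest=$12.12
After 8 (month_end (apply 2% monthly interest)): balance=$216.36 total_interest=$16.36
After 9 (withdraw($100)): balance=$116.36 total_interest=$16.36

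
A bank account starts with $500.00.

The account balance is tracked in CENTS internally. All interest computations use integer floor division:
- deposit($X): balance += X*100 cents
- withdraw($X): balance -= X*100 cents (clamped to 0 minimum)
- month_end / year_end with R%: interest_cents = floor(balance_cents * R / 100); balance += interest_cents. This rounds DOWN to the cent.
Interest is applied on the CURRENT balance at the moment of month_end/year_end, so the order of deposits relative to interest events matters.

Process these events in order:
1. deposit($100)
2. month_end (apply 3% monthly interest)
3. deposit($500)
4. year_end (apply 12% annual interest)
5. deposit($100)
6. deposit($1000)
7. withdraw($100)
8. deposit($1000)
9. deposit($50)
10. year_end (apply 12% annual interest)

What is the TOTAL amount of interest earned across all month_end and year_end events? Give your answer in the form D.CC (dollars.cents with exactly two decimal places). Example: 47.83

After 1 (deposit($100)): balance=$600.00 total_interest=$0.00
After 2 (month_end (apply 3% monthly interest)): balance=$618.00 total_interest=$18.00
After 3 (deposit($500)): balance=$1118.00 total_interest=$18.00
After 4 (year_end (apply 12% annual interest)): balance=$1252.16 total_interest=$152.16
After 5 (deposit($100)): balance=$1352.16 total_interest=$152.16
After 6 (deposit($1000)): balance=$2352.16 total_interest=$152.16
After 7 (withdraw($100)): balance=$2252.16 total_interest=$152.16
After 8 (deposit($1000)): balance=$3252.16 total_interest=$152.16
After 9 (deposit($50)): balance=$3302.16 total_interest=$152.16
After 10 (year_end (apply 12% annual interest)): balance=$3698.41 total_interest=$548.41

Answer: 548.41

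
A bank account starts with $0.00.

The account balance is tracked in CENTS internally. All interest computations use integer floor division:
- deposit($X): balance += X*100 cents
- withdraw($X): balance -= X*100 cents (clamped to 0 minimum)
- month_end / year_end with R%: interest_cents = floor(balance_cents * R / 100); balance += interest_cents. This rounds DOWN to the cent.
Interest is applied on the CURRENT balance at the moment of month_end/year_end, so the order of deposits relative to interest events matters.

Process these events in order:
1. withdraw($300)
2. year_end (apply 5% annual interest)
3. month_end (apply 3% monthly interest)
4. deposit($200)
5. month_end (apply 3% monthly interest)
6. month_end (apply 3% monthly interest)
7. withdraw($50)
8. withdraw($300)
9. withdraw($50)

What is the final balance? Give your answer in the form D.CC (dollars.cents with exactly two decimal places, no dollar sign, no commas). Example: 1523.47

Answer: 0.00

Derivation:
After 1 (withdraw($300)): balance=$0.00 total_interest=$0.00
After 2 (year_end (apply 5% annual interest)): balance=$0.00 total_interest=$0.00
After 3 (month_end (apply 3% monthly interest)): balance=$0.00 total_interest=$0.00
After 4 (deposit($200)): balance=$200.00 total_interest=$0.00
After 5 (month_end (apply 3% monthly interest)): balance=$206.00 total_interest=$6.00
After 6 (month_end (apply 3% monthly interest)): balance=$212.18 total_interest=$12.18
After 7 (withdraw($50)): balance=$162.18 total_interest=$12.18
After 8 (withdraw($300)): balance=$0.00 total_interest=$12.18
After 9 (withdraw($50)): balance=$0.00 total_interest=$12.18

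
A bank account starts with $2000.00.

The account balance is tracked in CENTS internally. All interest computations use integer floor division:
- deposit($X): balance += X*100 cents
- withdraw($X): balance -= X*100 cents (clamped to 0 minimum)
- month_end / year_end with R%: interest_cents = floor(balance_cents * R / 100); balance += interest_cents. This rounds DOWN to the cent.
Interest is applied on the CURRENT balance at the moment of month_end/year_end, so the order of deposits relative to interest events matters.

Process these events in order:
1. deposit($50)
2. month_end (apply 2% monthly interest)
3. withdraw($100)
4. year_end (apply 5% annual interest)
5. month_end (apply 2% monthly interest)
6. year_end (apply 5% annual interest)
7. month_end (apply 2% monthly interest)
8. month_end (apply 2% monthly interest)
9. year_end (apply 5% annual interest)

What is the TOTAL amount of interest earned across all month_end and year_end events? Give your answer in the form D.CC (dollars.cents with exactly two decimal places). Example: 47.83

Answer: 495.88

Derivation:
After 1 (deposit($50)): balance=$2050.00 total_interest=$0.00
After 2 (month_end (apply 2% monthly interest)): balance=$2091.00 total_interest=$41.00
After 3 (withdraw($100)): balance=$1991.00 total_interest=$41.00
After 4 (year_end (apply 5% annual interest)): balance=$2090.55 total_interest=$140.55
After 5 (month_end (apply 2% monthly interest)): balance=$2132.36 total_interest=$182.36
After 6 (year_end (apply 5% annual interest)): balance=$2238.97 total_interest=$288.97
After 7 (month_end (apply 2% monthly interest)): balance=$2283.74 total_interest=$333.74
After 8 (month_end (apply 2% monthly interest)): balance=$2329.41 total_interest=$379.41
After 9 (year_end (apply 5% annual interest)): balance=$2445.88 total_interest=$495.88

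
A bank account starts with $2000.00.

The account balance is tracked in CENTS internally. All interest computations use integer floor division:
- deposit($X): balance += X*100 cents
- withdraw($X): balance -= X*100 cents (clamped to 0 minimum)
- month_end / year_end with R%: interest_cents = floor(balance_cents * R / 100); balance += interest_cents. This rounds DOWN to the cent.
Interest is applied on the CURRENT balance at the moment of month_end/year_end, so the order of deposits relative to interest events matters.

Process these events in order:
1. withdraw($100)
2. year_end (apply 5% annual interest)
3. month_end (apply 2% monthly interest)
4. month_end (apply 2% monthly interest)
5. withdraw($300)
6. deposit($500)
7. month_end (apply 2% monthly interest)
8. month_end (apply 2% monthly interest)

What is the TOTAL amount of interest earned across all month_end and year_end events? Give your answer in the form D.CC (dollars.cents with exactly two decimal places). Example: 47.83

Answer: 267.52

Derivation:
After 1 (withdraw($100)): balance=$1900.00 total_interest=$0.00
After 2 (year_end (apply 5% annual interest)): balance=$1995.00 total_interest=$95.00
After 3 (month_end (apply 2% monthly interest)): balance=$2034.90 total_interest=$134.90
After 4 (month_end (apply 2% monthly interest)): balance=$2075.59 total_interest=$175.59
After 5 (withdraw($300)): balance=$1775.59 total_interest=$175.59
After 6 (deposit($500)): balance=$2275.59 total_interest=$175.59
After 7 (month_end (apply 2% monthly interest)): balance=$2321.10 total_interest=$221.10
After 8 (month_end (apply 2% monthly interest)): balance=$2367.52 total_interest=$267.52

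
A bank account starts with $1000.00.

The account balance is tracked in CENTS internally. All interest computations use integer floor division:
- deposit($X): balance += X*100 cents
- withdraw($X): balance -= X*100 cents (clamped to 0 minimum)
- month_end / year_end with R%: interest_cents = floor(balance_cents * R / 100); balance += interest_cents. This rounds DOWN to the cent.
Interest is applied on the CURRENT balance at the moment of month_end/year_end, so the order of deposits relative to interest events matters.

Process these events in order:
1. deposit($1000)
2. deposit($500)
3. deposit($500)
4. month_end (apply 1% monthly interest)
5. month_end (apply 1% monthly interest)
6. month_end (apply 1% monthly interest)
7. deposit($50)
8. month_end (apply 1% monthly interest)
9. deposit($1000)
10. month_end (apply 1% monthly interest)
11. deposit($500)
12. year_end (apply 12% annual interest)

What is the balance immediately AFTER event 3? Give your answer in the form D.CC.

After 1 (deposit($1000)): balance=$2000.00 total_interest=$0.00
After 2 (deposit($500)): balance=$2500.00 total_interest=$0.00
After 3 (deposit($500)): balance=$3000.00 total_interest=$0.00

Answer: 3000.00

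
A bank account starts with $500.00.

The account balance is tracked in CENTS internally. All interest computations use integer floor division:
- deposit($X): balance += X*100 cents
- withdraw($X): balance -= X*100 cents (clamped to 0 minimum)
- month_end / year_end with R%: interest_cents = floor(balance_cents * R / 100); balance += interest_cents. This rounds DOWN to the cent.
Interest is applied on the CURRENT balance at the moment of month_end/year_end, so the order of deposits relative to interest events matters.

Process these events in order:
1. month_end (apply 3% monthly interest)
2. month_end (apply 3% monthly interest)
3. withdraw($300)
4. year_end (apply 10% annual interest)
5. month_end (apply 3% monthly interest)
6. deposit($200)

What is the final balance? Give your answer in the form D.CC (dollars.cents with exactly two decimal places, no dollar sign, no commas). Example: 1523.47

After 1 (month_end (apply 3% monthly interest)): balance=$515.00 total_interest=$15.00
After 2 (month_end (apply 3% monthly interest)): balance=$530.45 total_interest=$30.45
After 3 (withdraw($300)): balance=$230.45 total_interest=$30.45
After 4 (year_end (apply 10% annual interest)): balance=$253.49 total_interest=$53.49
After 5 (month_end (apply 3% monthly interest)): balance=$261.09 total_interest=$61.09
After 6 (deposit($200)): balance=$461.09 total_interest=$61.09

Answer: 461.09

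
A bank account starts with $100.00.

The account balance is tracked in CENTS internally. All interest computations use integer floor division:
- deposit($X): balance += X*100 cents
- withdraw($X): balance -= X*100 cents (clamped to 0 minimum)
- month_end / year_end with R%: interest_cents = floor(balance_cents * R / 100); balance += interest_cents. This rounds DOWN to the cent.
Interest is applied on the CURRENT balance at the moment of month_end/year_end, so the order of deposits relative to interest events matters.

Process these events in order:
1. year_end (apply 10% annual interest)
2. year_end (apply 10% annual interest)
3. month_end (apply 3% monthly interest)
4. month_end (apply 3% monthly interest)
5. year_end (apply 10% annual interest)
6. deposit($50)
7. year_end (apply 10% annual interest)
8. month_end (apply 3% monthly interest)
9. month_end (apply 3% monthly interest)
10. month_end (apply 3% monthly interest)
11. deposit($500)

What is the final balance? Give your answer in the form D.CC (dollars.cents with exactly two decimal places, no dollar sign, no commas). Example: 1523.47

After 1 (year_end (apply 10% annual interest)): balance=$110.00 total_interest=$10.00
After 2 (year_end (apply 10% annual interest)): balance=$121.00 total_interest=$21.00
After 3 (month_end (apply 3% monthly interest)): balance=$124.63 total_interest=$24.63
After 4 (month_end (apply 3% monthly interest)): balance=$128.36 total_interest=$28.36
After 5 (year_end (apply 10% annual interest)): balance=$141.19 total_interest=$41.19
After 6 (deposit($50)): balance=$191.19 total_interest=$41.19
After 7 (year_end (apply 10% annual interest)): balance=$210.30 total_interest=$60.30
After 8 (month_end (apply 3% monthly interest)): balance=$216.60 total_interest=$66.60
After 9 (month_end (apply 3% monthly interest)): balance=$223.09 total_interest=$73.09
After 10 (month_end (apply 3% monthly interest)): balance=$229.78 total_interest=$79.78
After 11 (deposit($500)): balance=$729.78 total_interest=$79.78

Answer: 729.78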